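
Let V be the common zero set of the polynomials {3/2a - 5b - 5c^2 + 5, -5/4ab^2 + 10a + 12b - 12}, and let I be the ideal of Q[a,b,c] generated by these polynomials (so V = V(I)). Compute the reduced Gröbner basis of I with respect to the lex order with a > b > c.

G = {a - 10/3b - 10/3c^2 + 10/3, b^3 + b^2c^2 - b^2 - 272/25b - 8c^2 + 272/25}

f_1 = 3/2a - 5b - 5c^2 + 5, LT = a.
f_2 = -5/4ab^2 + 10a + 12b - 12, LT = ab^2.

S(f_1,f_2): lcm = ab^2. S = 8a - 10/3b^3 - 10/3b^2c^2 + 10/3b^2 + 48/5b - 48/5.
  leading term a: subtract (16/3)·f_1 from 8a - 10/3b^3 - 10/3b^2c^2 + 10/3b^2 + 48/5b - 48/5 → -10/3b^3 - 10/3b^2c^2 + 10/3b^2 + 544/15b + 80/3c^2 - 544/15
  leading term b^3: no divisor's leading term divides it; move -10/3b^3 to the remainder.
  leading term b^2c^2: no divisor's leading term divides it; move -10/3b^2c^2 to the remainder.
  leading term b^2: no divisor's leading term divides it; move 10/3b^2 to the remainder.
  leading term b: no divisor's leading term divides it; move 544/15b to the remainder.
  leading term c^2: no divisor's leading term divides it; move 80/3c^2 to the remainder.
  leading term 1: no divisor's leading term divides it; move -544/15 to the remainder.
  remainder -10/3b^3 - 10/3b^2c^2 + 10/3b^2 + 544/15b + 80/3c^2 - 544/15 ≠ 0; add g_3 = -10/3b^3 - 10/3b^2c^2 + 10/3b^2 + 544/15b + 80/3c^2 - 544/15 to the basis.

The other S-polynomials (S(f_1,g_3), S(f_2,g_3)) all reduce to 0 modulo the current basis, so we have a Gröbner basis.
Inter-reduce: drop elements whose leading term is divisible by another's, tail-reduce, and make monic.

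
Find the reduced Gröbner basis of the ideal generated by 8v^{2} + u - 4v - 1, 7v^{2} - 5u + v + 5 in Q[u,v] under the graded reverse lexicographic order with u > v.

f_1 = 8v^{2} + u - 4v - 1, LT = v^{2}.
f_2 = 7v^{2} - 5u + v + 5, LT = v^{2}.

S(f_1,f_2): lcm = v^{2}. S = \tfrac{47}{56}u - \tfrac{9}{14}v - \tfrac{47}{56}.
  leading term u: no divisor's leading term divides it; move \tfrac{47}{56}u to the remainder.
  leading term v: no divisor's leading term divides it; move -\tfrac{9}{14}v to the remainder.
  leading term 1: no divisor's leading term divides it; move -\tfrac{47}{56} to the remainder.
  remainder \tfrac{47}{56}u - \tfrac{9}{14}v - \tfrac{47}{56} ≠ 0; add g_3 = \tfrac{47}{56}u - \tfrac{9}{14}v - \tfrac{47}{56} to the basis.

The other S-polynomials (S(f_1,g_3), S(f_2,g_3)) all reduce to 0 modulo the current basis, so we have a Gröbner basis.
Inter-reduce: drop elements whose leading term is divisible by another's, tail-reduce, and make monic.

G = {v^{2} - \tfrac{19}{47}v, u - \tfrac{36}{47}v - 1}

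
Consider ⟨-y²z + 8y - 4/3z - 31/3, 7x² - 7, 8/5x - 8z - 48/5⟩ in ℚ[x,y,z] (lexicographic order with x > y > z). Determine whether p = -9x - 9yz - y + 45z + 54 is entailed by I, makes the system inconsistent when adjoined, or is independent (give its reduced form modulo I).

First compute the reduced Gröbner basis of I by Buchberger's algorithm.
f_1 = -y²z + 8y - 4/3z - 31/3, LT = y²z.
f_2 = 7x² - 7, LT = x².
f_3 = 8/5x - 8z - 48/5, LT = x.

S(f_2,f_3): lcm = x². S = 5xz + 6x - 1.
  leading term xz: subtract (25/8z)·f_3 from 5xz + 6x - 1 → 6x + 25z² + 30z - 1
  leading term x: subtract (15/4)·f_3 from 6x + 25z² + 30z - 1 → 25z² + 60z + 35
  leading term z²: no divisor's leading term divides it; move 25z² to the remainder.
  leading term z: no divisor's leading term divides it; move 60z to the remainder.
  leading term 1: no divisor's leading term divides it; move 35 to the remainder.
  remainder 25z² + 60z + 35 ≠ 0; add h_4 = 25z² + 60z + 35 to the basis.

S(f_1,h_4): lcm = y²z². S = -12/5y²z - 7/5y² - 8yz + 4/3z² + 31/3z.
  leading term y²z: subtract (12/5)·f_1 from -12/5y²z - 7/5y² - 8yz + 4/3z² + 31/3z → -7/5y² - 8yz - 96/5y + 4/3z² + 203/15z + 124/5
  leading term y²: no divisor's leading term divides it; move -7/5y² to the remainder.
  leading term yz: no divisor's leading term divides it; move -8yz to the remainder.
  leading term y: no divisor's leading term divides it; move -96/5y to the remainder.
  leading term z²: subtract (4/75)·h_4 from 4/3z² + 203/15z + 124/5 → 31/3z + 344/15
  leading term z: no divisor's leading term divides it; move 31/3z to the remainder.
  leading term 1: no divisor's leading term divides it; move 344/15 to the remainder.
  remainder -7/5y² - 8yz - 96/5y + 31/3z + 344/15 ≠ 0; add h_5 = -7/5y² - 8yz - 96/5y + 31/3z + 344/15 to the basis.

The other S-polynomials (S(f_1,f_2), S(f_1,f_3), S(f_2,h_4), S(f_3,h_4), S(f_1,h_5), S(f_2,h_5), S(f_3,h_5), S(h_4,h_5)) all reduce to 0 modulo the current basis, so we have a Gröbner basis.
Inter-reduce: drop elements whose leading term is divisible by another's, tail-reduce, and make monic.
Reduced Gröbner basis: {x - 5z - 6, y² + 40/7yz + 96/7y - 155/21z - 344/21, z² + 12/5z + 7/5}.
Label its elements g_1 = x - 5z - 6, g_2 = y² + 40/7yz + 96/7y - 155/21z - 344/21, g_3 = z² + 12/5z + 7/5.

Reduce p = -9x - 9yz - y + 45z + 54 modulo G:
  leading term x: subtract (-9)·g_1 from -9x - 9yz - y + 45z + 54 → -9yz - y
  leading term yz: no divisor's leading term divides it; move -9yz to the remainder.
  leading term y: no divisor's leading term divides it; move -y to the remainder.
  normal form = -9yz - y.
The normal form is nonzero, so p ∉ I. Since p minus its normal form lies in I, I + (p) = I + (r) where r = -9yz - y; decide whether this ideal is the whole ring.
Run Buchberger on G together with r (pairs among the g_i already reduce to 0 since G is a Gröbner basis):
g_1 = x - 5z - 6, LT = x.
g_2 = y² + 40/7yz + 96/7y - 155/21z - 344/21, LT = y².
g_3 = z² + 12/5z + 7/5, LT = z².
r = -9yz - y, LT = yz.

S(g_2,r): lcm = y²z. S = -1/9y² + 40/7yz² + 96/7yz - 155/21z² - 344/21z.
  leading term y²: subtract (-1/9)·g_2 from -1/9y² + 40/7yz² + 96/7yz - 155/21z² - 344/21z → 40/7yz² + 904/63yz + 32/21y - 155/21z² - 3251/189z - 344/189
  leading term yz²: subtract (40/7y)·g_3 from 40/7yz² + 904/63yz + 32/21y - 155/21z² - 3251/189z - 344/189 → 40/63yz - 136/21y - 155/21z² - 3251/189z - 344/189
  leading term yz: subtract (-40/567)·r from 40/63yz - 136/21y - 155/21z² - 3251/189z - 344/189 → -3712/567y - 155/21z² - 3251/189z - 344/189
  leading term y: no divisor's leading term divides it; move -3712/567y to the remainder.
  leading term z²: subtract (-155/21)·g_3 from -155/21z² - 3251/189z - 344/189 → 97/189z + 1609/189
  leading term z: no divisor's leading term divides it; move 97/189z to the remainder.
  leading term 1: no divisor's leading term divides it; move 1609/189 to the remainder.
  remainder -3712/567y + 97/189z + 1609/189 ≠ 0; add m_5 = -3712/567y + 97/189z + 1609/189 to the basis.

S(g_3,r): lcm = yz². S = 103/45yz + 7/5y.
  leading term yz: subtract (-103/405)·r from 103/45yz + 7/5y → 464/405y
  leading term y: subtract (-7/40)·m_5 from 464/405y → 97/1080z + 1609/1080
  leading term z: no divisor's leading term divides it; move 97/1080z to the remainder.
  leading term 1: no divisor's leading term divides it; move 1609/1080 to the remainder.
  remainder 97/1080z + 1609/1080 ≠ 0; add m_6 = 97/1080z + 1609/1080 to the basis.

S(g_2,m_5): lcm = y². S = 150517/25984yz + 390141/25984y - 155/21z - 344/21.
  leading term yz: subtract (-150517/233856)·r from 150517/25984yz + 390141/25984y - 155/21z - 344/21 → 7243/504y - 155/21z - 344/21
  leading term y: subtract (-65187/29696)·m_5 from 7243/504y - 155/21z - 344/21 → -185729/29696z + 68503/29696
  leading term z: subtract (-25073415/360064)·m_6 from -185729/29696z + 68503/29696 → 10287/97
  leading term 1: no divisor's leading term divides it; move 10287/97 to the remainder.
  remainder 10287/97 ≠ 0; add m_7 = 10287/97 to the basis.

The other S-polynomials (S(g_1,g_2), S(g_1,g_3), S(g_1,r), S(g_2,g_3), S(g_1,m_5), S(g_3,m_5), S(r,m_5), S(g_1,m_6), S(g_2,m_6), S(g_3,m_6), S(r,m_6), S(m_5,m_6), S(g_1,m_7), S(g_2,m_7), S(g_3,m_7), S(r,m_7), S(m_5,m_7), S(m_6,m_7)) all reduce to 0 modulo the current basis, so we have a Gröbner basis.
Inter-reduce: drop elements whose leading term is divisible by another's, tail-reduce, and make monic.
Reduced Gröbner basis: {1}.
The reduced Gröbner basis of I + (p) is {1}: the ideal is the whole ring, so the enlarged system has no common solution — adjoining p is inconsistent.

Adjoining -9x - 9yz - y + 45z + 54 makes the ideal the whole ring: the system is inconsistent.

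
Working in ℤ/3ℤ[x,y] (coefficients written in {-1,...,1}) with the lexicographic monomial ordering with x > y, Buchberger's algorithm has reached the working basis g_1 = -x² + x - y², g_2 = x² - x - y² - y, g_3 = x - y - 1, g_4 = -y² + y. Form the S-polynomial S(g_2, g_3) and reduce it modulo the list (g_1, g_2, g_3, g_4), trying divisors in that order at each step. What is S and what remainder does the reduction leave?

lcm(LM(g_2), LM(g_3)) = x².
S = (lcm/LT(g_2))·g_2 − (lcm/LT(g_3))·g_3 = xy - y² - y.
Reduce S modulo (g_1, g_2, g_3, g_4) in that order:
  leading term xy: subtract (y)·g_3 from xy - y² - y → 0
The remainder is 0, so this S-polynomial contributes no new basis element.

S(g_2, g_3) = xy - y² - y; remainder on division = 0.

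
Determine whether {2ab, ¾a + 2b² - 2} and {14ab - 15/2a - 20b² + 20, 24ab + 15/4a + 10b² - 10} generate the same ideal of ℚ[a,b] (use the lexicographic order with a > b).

Since reduced Gröbner bases are canonical representatives of ideals under a given ordering, it suffices to compute and compare them.
Buchberger on the first generating set:
f_1 = 2ab, LT = ab.
f_2 = ¾a + 2b² - 2, LT = a.

S(f_1,f_2): lcm = ab. S = -8/3b³ + 8/3b.
  leading term b³: no divisor's leading term divides it; move -8/3b³ to the remainder.
  leading term b: no divisor's leading term divides it; move 8/3b to the remainder.
  remainder -8/3b³ + 8/3b ≠ 0; add g_3 = -8/3b³ + 8/3b to the basis.

S(f_1,g_3): lcm = ab³. S = ab.
  leading term ab: subtract (½)·f_1 from ab → 0
  remainder 0.

S(f_2,g_3): leading monomials are coprime, so the S-polynomial reduces to 0 (Buchberger's first criterion).
Every S-polynomial of the final basis reduces to 0, so we have a Gröbner basis.
Inter-reduce: drop elements whose leading term is divisible by another's, tail-reduce, and make monic.
Reduced Gröbner basis: {a + 8/3b² - 8/3, b³ - b}.

Buchberger on the second generating set:
h_1 = 14ab - 15/2a - 20b² + 20, LT = ab.
h_2 = 24ab + 15/4a + 10b² - 10, LT = ab.

S(h_1,h_2): lcm = ab. S = -155/224a - 155/84b² + 155/84.
  leading term a: no divisor's leading term divides it; move -155/224a to the remainder.
  leading term b²: no divisor's leading term divides it; move -155/84b² to the remainder.
  leading term 1: no divisor's leading term divides it; move 155/84 to the remainder.
  remainder -155/224a - 155/84b² + 155/84 ≠ 0; add k_3 = -155/224a - 155/84b² + 155/84 to the basis.

S(h_1,k_3): lcm = ab. S = -15/28a - 8/3b³ - 10/7b² + 8/3b + 10/7.
  leading term a: subtract (24/31)·k_3 from -15/28a - 8/3b³ - 10/7b² + 8/3b + 10/7 → -8/3b³ + 8/3b
  leading term b³: no divisor's leading term divides it; move -8/3b³ to the remainder.
  leading term b: no divisor's leading term divides it; move 8/3b to the remainder.
  remainder -8/3b³ + 8/3b ≠ 0; add k_4 = -8/3b³ + 8/3b to the basis.

S(h_2,k_3): lcm = ab. S = 5/32a - 8/3b³ + 5/12b² + 8/3b - 5/12.
  leading term a: subtract (-7/31)·k_3 from 5/32a - 8/3b³ + 5/12b² + 8/3b - 5/12 → -8/3b³ + 8/3b
  leading term b³: subtract (1)·k_4 from -8/3b³ + 8/3b → 0
  remainder 0.

S(h_1,k_4): lcm = ab³. S = -15/28ab² + ab - 10/7b⁴ + 10/7b².
  leading term ab²: subtract (-15/392b)·h_1 from -15/28ab² + ab - 10/7b⁴ + 10/7b² → 559/784ab - 10/7b⁴ - 75/98b³ + 10/7b² + 75/98b
  leading term ab: subtract (559/10976)·h_1 from 559/784ab - 10/7b⁴ - 75/98b³ + 10/7b² + 75/98b → 8385/21952a - 10/7b⁴ - 75/98b³ + 6715/2744b² + 75/98b - 2795/2744
  leading term a: subtract (-1677/3038)·k_3 from 8385/21952a - 10/7b⁴ - 75/98b³ + 6715/2744b² + 75/98b - 2795/2744 → -10/7b⁴ - 75/98b³ + 10/7b² + 75/98b
  leading term b⁴: subtract (15/28b)·k_4 from -10/7b⁴ - 75/98b³ + 10/7b² + 75/98b → -75/98b³ + 75/98b
  leading term b³: subtract (225/784)·k_4 from -75/98b³ + 75/98b → 0
  remainder 0.

S(h_2,k_4): lcm = ab³. S = 5/32ab² + ab + 5/12b⁴ - 5/12b².
  leading term ab²: subtract (5/448b)·h_1 from 5/32ab² + ab + 5/12b⁴ - 5/12b² → 971/896ab + 5/12b⁴ + 25/112b³ - 5/12b² - 25/112b
  leading term ab: subtract (971/12544)·h_1 from 971/896ab + 5/12b⁴ + 25/112b³ - 5/12b² - 25/112b → 14565/25088a + 5/12b⁴ + 25/112b³ + 10645/9408b² - 25/112b - 4855/3136
  leading term a: subtract (-2913/3472)·k_3 from 14565/25088a + 5/12b⁴ + 25/112b³ + 10645/9408b² - 25/112b - 4855/3136 → 5/12b⁴ + 25/112b³ - 5/12b² - 25/112b
  leading term b⁴: subtract (-5/32b)·k_4 from 5/12b⁴ + 25/112b³ - 5/12b² - 25/112b → 25/112b³ - 25/112b
  leading term b³: subtract (-75/896)·k_4 from 25/112b³ - 25/112b → 0
  remainder 0.

S(k_3,k_4): leading monomials are coprime, so the S-polynomial reduces to 0 (Buchberger's first criterion).
Every S-polynomial of the final basis reduces to 0, so we have a Gröbner basis.
Inter-reduce: drop elements whose leading term is divisible by another's, tail-reduce, and make monic.
Reduced Gröbner basis: {a + 8/3b² - 8/3, b³ - b}.

Same reduced basis, so the two generating sets span the same ideal.
The same test decides containment: I ⊆ J iff every generator of I reduces to 0 modulo a Gröbner basis of J.

Yes, the ideals are equal.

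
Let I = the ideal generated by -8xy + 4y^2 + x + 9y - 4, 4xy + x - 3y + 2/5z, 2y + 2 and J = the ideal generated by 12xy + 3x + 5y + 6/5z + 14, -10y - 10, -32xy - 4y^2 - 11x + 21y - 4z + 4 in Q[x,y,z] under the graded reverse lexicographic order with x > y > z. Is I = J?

Since reduced Gröbner bases are canonical representatives of ideals under a given ordering, it suffices to compute and compare them.
Buchberger on the first generating set:
f_1 = -8xy + 4y^2 + x + 9y - 4, LT = xy.
f_2 = 4xy + x - 3y + 2/5z, LT = xy.
f_3 = 2y + 2, LT = y.

S(f_1,f_2): lcm = xy. S = -1/2y^2 - 3/8x - 3/8y - 1/10z + 1/2.
  leading term y^2: subtract (-1/4y)·f_3 from -1/2y^2 - 3/8x - 3/8y - 1/10z + 1/2 → -3/8x + 1/8y - 1/10z + 1/2
  leading term x: no divisor's leading term divides it; move -3/8x to the remainder.
  leading term y: subtract (1/16)·f_3 from 1/8y - 1/10z + 1/2 → -1/10z + 3/8
  leading term z: no divisor's leading term divides it; move -1/10z to the remainder.
  leading term 1: no divisor's leading term divides it; move 3/8 to the remainder.
  remainder -3/8x - 1/10z + 3/8 ≠ 0; add g_4 = -3/8x - 1/10z + 3/8 to the basis.

S(f_1,f_3): lcm = xy. S = -1/2y^2 - 9/8x - 9/8y + 1/2.
  leading term y^2: subtract (-1/4y)·f_3 from -1/2y^2 - 9/8x - 9/8y + 1/2 → -9/8x - 5/8y + 1/2
  leading term x: subtract (3)·g_4 from -9/8x - 5/8y + 1/2 → -5/8y + 3/10z - 5/8
  leading term y: subtract (-5/16)·f_3 from -5/8y + 3/10z - 5/8 → 3/10z
  leading term z: no divisor's leading term divides it; move 3/10z to the remainder.
  remainder 3/10z ≠ 0; add g_5 = 3/10z to the basis.

S(f_2,f_3): lcm = xy. S = -3/4x - 3/4y + 1/10z.
  leading term x: subtract (2)·g_4 from -3/4x - 3/4y + 1/10z → -3/4y + 3/10z - 3/4
  leading term y: subtract (-3/8)·f_3 from -3/4y + 3/10z - 3/4 → 3/10z
  leading term z: subtract (1)·g_5 from 3/10z → 0
  remainder 0.

S(f_1,g_4): lcm = xy. S = -1/2y^2 - 4/15yz - 1/8x - 1/8y + 1/2.
  leading term y^2: subtract (-1/4y)·f_3 from -1/2y^2 - 4/15yz - 1/8x - 1/8y + 1/2 → -4/15yz - 1/8x + 3/8y + 1/2
  leading term yz: subtract (-2/15z)·f_3 from -4/15yz - 1/8x + 3/8y + 1/2 → -1/8x + 3/8y + 4/15z + 1/2
  leading term x: subtract (1/3)·g_4 from -1/8x + 3/8y + 4/15z + 1/2 → 3/8y + 3/10z + 3/8
  leading term y: subtract (3/16)·f_3 from 3/8y + 3/10z + 3/8 → 3/10z
  leading term z: subtract (1)·g_5 from 3/10z → 0
  remainder 0.

S(f_2,g_4): lcm = xy. S = -4/15yz + 1/4x + 1/4y + 1/10z.
  leading term yz: subtract (-2/15z)·f_3 from -4/15yz + 1/4x + 1/4y + 1/10z → 1/4x + 1/4y + 11/30z
  leading term x: subtract (-2/3)·g_4 from 1/4x + 1/4y + 11/30z → 1/4y + 3/10z + 1/4
  leading term y: subtract (1/8)·f_3 from 1/4y + 3/10z + 1/4 → 3/10z
  leading term z: subtract (1)·g_5 from 3/10z → 0
  remainder 0.

S(f_3,g_4): leading monomials are coprime, so the S-polynomial reduces to 0 (Buchberger's first criterion).
S(f_1,g_5): leading monomials are coprime, so the S-polynomial reduces to 0 (Buchberger's first criterion).
S(f_2,g_5): leading monomials are coprime, so the S-polynomial reduces to 0 (Buchberger's first criterion).
S(f_3,g_5): leading monomials are coprime, so the S-polynomial reduces to 0 (Buchberger's first criterion).
S(g_4,g_5): leading monomials are coprime, so the S-polynomial reduces to 0 (Buchberger's first criterion).
Every S-polynomial of the final basis reduces to 0, so we have a Gröbner basis.
Inter-reduce: drop elements whose leading term is divisible by another's, tail-reduce, and make monic.
Reduced Gröbner basis: {x - 1, y + 1, z}.

Buchberger on the second generating set:
h_1 = 12xy + 3x + 5y + 6/5z + 14, LT = xy.
h_2 = -10y - 10, LT = y.
h_3 = -32xy - 4y^2 - 11x + 21y - 4z + 4, LT = xy.

S(h_1,h_2): lcm = xy. S = -3/4x + 5/12y + 1/10z + 7/6.
  leading term x: no divisor's leading term divides it; move -3/4x to the remainder.
  leading term y: subtract (-1/24)·h_2 from 5/12y + 1/10z + 7/6 → 1/10z + 3/4
  leading term z: no divisor's leading term divides it; move 1/10z to the remainder.
  leading term 1: no divisor's leading term divides it; move 3/4 to the remainder.
  remainder -3/4x + 1/10z + 3/4 ≠ 0; add k_4 = -3/4x + 1/10z + 3/4 to the basis.

S(h_1,h_3): lcm = xy. S = -1/8y^2 - 3/32x + 103/96y - 1/40z + 31/24.
  leading term y^2: subtract (1/80y)·h_2 from -1/8y^2 - 3/32x + 103/96y - 1/40z + 31/24 → -3/32x + 115/96y - 1/40z + 31/24
  leading term x: subtract (1/8)·k_4 from -3/32x + 115/96y - 1/40z + 31/24 → 115/96y - 3/80z + 115/96
  leading term y: subtract (-23/192)·h_2 from 115/96y - 3/80z + 115/96 → -3/80z
  leading term z: no divisor's leading term divides it; move -3/80z to the remainder.
  remainder -3/80z ≠ 0; add k_5 = -3/80z to the basis.

S(h_2,h_3): lcm = xy. S = -1/8y^2 + 21/32x + 21/32y - 1/8z + 1/8.
  leading term y^2: subtract (1/80y)·h_2 from -1/8y^2 + 21/32x + 21/32y - 1/8z + 1/8 → 21/32x + 25/32y - 1/8z + 1/8
  leading term x: subtract (-7/8)·k_4 from 21/32x + 25/32y - 1/8z + 1/8 → 25/32y - 3/80z + 25/32
  leading term y: subtract (-5/64)·h_2 from 25/32y - 3/80z + 25/32 → -3/80z
  leading term z: subtract (1)·k_5 from -3/80z → 0
  remainder 0.

S(h_1,k_4): lcm = xy. S = 2/15yz + 1/4x + 17/12y + 1/10z + 7/6.
  leading term yz: subtract (-1/75z)·h_2 from 2/15yz + 1/4x + 17/12y + 1/10z + 7/6 → 1/4x + 17/12y - 1/30z + 7/6
  leading term x: subtract (-1/3)·k_4 from 1/4x + 17/12y - 1/30z + 7/6 → 17/12y + 17/12
  leading term y: subtract (-17/120)·h_2 from 17/12y + 17/12 → 0
  remainder 0.

S(h_2,k_4): leading monomials are coprime, so the S-polynomial reduces to 0 (Buchberger's first criterion).
S(h_3,k_4): lcm = xy. S = 1/8y^2 + 2/15yz + 11/32x + 11/32y + 1/8z - 1/8.
  leading term y^2: subtract (-1/80y)·h_2 from 1/8y^2 + 2/15yz + 11/32x + 11/32y + 1/8z - 1/8 → 2/15yz + 11/32x + 7/32y + 1/8z - 1/8
  leading term yz: subtract (-1/75z)·h_2 from 2/15yz + 11/32x + 7/32y + 1/8z - 1/8 → 11/32x + 7/32y - 1/120z - 1/8
  leading term x: subtract (-11/24)·k_4 from 11/32x + 7/32y - 1/120z - 1/8 → 7/32y + 3/80z + 7/32
  leading term y: subtract (-7/320)·h_2 from 7/32y + 3/80z + 7/32 → 3/80z
  leading term z: subtract (-1)·k_5 from 3/80z → 0
  remainder 0.

S(h_1,k_5): leading monomials are coprime, so the S-polynomial reduces to 0 (Buchberger's first criterion).
S(h_2,k_5): leading monomials are coprime, so the S-polynomial reduces to 0 (Buchberger's first criterion).
S(h_3,k_5): leading monomials are coprime, so the S-polynomial reduces to 0 (Buchberger's first criterion).
S(k_4,k_5): leading monomials are coprime, so the S-polynomial reduces to 0 (Buchberger's first criterion).
Every S-polynomial of the final basis reduces to 0, so we have a Gröbner basis.
Inter-reduce: drop elements whose leading term is divisible by another's, tail-reduce, and make monic.
Reduced Gröbner basis: {x - 1, y + 1, z}.

The two bases agree; hence the ideals are identical.

Yes, the ideals are equal.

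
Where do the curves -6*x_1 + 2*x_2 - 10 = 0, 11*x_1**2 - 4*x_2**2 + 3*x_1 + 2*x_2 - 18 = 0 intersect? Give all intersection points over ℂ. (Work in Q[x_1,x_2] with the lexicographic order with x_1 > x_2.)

Compute a lex Gröbner basis by Buchberger's algorithm.
f_1 = -6*x_1 + 2*x_2 - 10, LT = x_1.
f_2 = 11*x_1**2 + 3*x_1 - 4*x_2**2 + 2*x_2 - 18, LT = x_1**2.

S(f_1,f_2): lcm = x_1**2. S = -1/3*x_1*x_2 + 46/33*x_1 + 4/11*x_2**2 - 2/11*x_2 + 18/11.
  reduce S modulo (f_1, f_2):
  remainder 25/99*x_2**2 + 83/99*x_2 - 68/99 ≠ 0; add h_3 = 25/99*x_2**2 + 83/99*x_2 - 68/99 to the basis.

The other S-polynomials (S(f_1,h_3), S(f_2,h_3)) all reduce to 0 modulo the current basis, so we have a Gröbner basis.
Inter-reduce: drop elements whose leading term is divisible by another's, tail-reduce, and make monic.
Reduced Gröbner basis: {x_1 - 1/3*x_2 + 5/3, x_2**2 + 83/25*x_2 - 68/25}.

The lex basis is triangular: the last element involves only x_2. Solving x_2**2 + 83/25*x_2 - 68/25 = 0 gives x_2 ∈ {-4, 17/25}; substituting each value into the earlier elements determines the remaining variables.
  x_2 = -4: the earlier basis element becomes x_1 + 3 = 0, giving x_1 = -3 — point (-3, -4).
  x_2 = 17/25: the earlier basis element becomes x_1 + 36/25 = 0, giving x_1 = -36/25 — point (-36/25, 17/25).

{(-3, -4), (-36/25, 17/25)}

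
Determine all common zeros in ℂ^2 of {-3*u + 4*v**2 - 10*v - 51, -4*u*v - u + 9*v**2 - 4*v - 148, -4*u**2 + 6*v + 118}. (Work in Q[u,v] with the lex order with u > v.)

{(5, -3)}

Compute a lex Gröbner basis by Buchberger's algorithm.
f_1 = -3*u + 4*v**2 - 10*v - 51, LT = u.
f_2 = -4*u*v - u + 9*v**2 - 4*v - 148, LT = u*v.
f_3 = -4*u**2 + 6*v + 118, LT = u**2.

S(f_1,f_2): lcm = u*v. S = -1/4*u - 4/3*v**3 + 67/12*v**2 + 16*v - 37.
  leading term u: subtract (1/12)·f_1 from -1/4*u - 4/3*v**3 + 67/12*v**2 + 16*v - 37 → -4/3*v**3 + 21/4*v**2 + 101/6*v - 131/4
  leading term v**3: no divisor's leading term divides it; move -4/3*v**3 to the remainder.
  leading term v**2: no divisor's leading term divides it; move 21/4*v**2 to the remainder.
  leading term v: no divisor's leading term divides it; move 101/6*v to the remainder.
  leading term 1: no divisor's leading term divides it; move -131/4 to the remainder.
  remainder -4/3*v**3 + 21/4*v**2 + 101/6*v - 131/4 ≠ 0; add h_4 = -4/3*v**3 + 21/4*v**2 + 101/6*v - 131/4 to the basis.

S(f_1,f_3): lcm = u**2. S = -4/3*u*v**2 + 10/3*u*v + 17*u + 3/2*v + 59/2.
  leading term u*v**2: subtract (4/9*v**2)·f_1 from -4/3*u*v**2 + 10/3*u*v + 17*u + 3/2*v + 59/2 → 10/3*u*v + 17*u - 16/9*v**4 + 40/9*v**3 + 68/3*v**2 + 3/2*v + 59/2
  leading term u*v: subtract (-10/9*v)·f_1 from 10/3*u*v + 17*u - 16/9*v**4 + 40/9*v**3 + 68/3*v**2 + 3/2*v + 59/2 → 17*u - 16/9*v**4 + 80/9*v**3 + 104/9*v**2 - 331/6*v + 59/2
  leading term u: subtract (-17/3)·f_1 from 17*u - 16/9*v**4 + 80/9*v**3 + 104/9*v**2 - 331/6*v + 59/2 → -16/9*v**4 + 80/9*v**3 + 308/9*v**2 - 671/6*v - 519/2
  leading term v**4: subtract (4/3*v)·h_4 from -16/9*v**4 + 80/9*v**3 + 308/9*v**2 - 671/6*v - 519/2 → 17/9*v**3 + 106/9*v**2 - 409/6*v - 519/2
  leading term v**3: subtract (-17/12)·h_4 from 17/9*v**3 + 106/9*v**2 - 409/6*v - 519/2 → 2767/144*v**2 - 3191/72*v - 14683/48
  leading term v**2: no divisor's leading term divides it; move 2767/144*v**2 to the remainder.
  leading term v: no divisor's leading term divides it; move -3191/72*v to the remainder.
  leading term 1: no divisor's leading term divides it; move -14683/48 to the remainder.
  remainder 2767/144*v**2 - 3191/72*v - 14683/48 ≠ 0; add h_5 = 2767/144*v**2 - 3191/72*v - 14683/48 to the basis.

S(f_2,f_3): lcm = u**2*v. S = 1/4*u**2 - 9/4*u*v**2 + u*v + 37*u + 3/2*v**2 + 59/2*v.
  leading term u**2: subtract (-1/12*u)·f_1 from 1/4*u**2 - 9/4*u*v**2 + u*v + 37*u + 3/2*v**2 + 59/2*v → -23/12*u*v**2 + 1/6*u*v + 131/4*u + 3/2*v**2 + 59/2*v
  leading term u*v**2: subtract (23/36*v**2)·f_1 from -23/12*u*v**2 + 1/6*u*v + 131/4*u + 3/2*v**2 + 59/2*v → 1/6*u*v + 131/4*u - 23/9*v**4 + 115/18*v**3 + 409/12*v**2 + 59/2*v
  leading term u*v: subtract (-1/18*v)·f_1 from 1/6*u*v + 131/4*u - 23/9*v**4 + 115/18*v**3 + 409/12*v**2 + 59/2*v → 131/4*u - 23/9*v**4 + 119/18*v**3 + 1207/36*v**2 + 80/3*v
  leading term u: subtract (-131/12)·f_1 from 131/4*u - 23/9*v**4 + 119/18*v**3 + 1207/36*v**2 + 80/3*v → -23/9*v**4 + 119/18*v**3 + 2779/36*v**2 - 165/2*v - 2227/4
  leading term v**4: subtract (23/12*v)·h_4 from -23/9*v**4 + 119/18*v**3 + 2779/36*v**2 - 165/2*v - 2227/4 → -497/144*v**3 + 3235/72*v**2 - 947/48*v - 2227/4
  leading term v**3: subtract (497/192)·h_4 from -497/144*v**3 + 3235/72*v**2 - 947/48*v - 2227/4 → 72209/2304*v**2 - 72925/1152*v - 362477/768
  leading term v**2: subtract (72209/44272)·h_5 from 72209/2304*v**2 - 72925/1152*v - 362477/768 → 795429/88544*v + 2386287/88544
  leading term v: no divisor's leading term divides it; move 795429/88544*v to the remainder.
  leading term 1: no divisor's leading term divides it; move 2386287/88544 to the remainder.
  remainder 795429/88544*v + 2386287/88544 ≠ 0; add h_6 = 795429/88544*v + 2386287/88544 to the basis.

S(f_1,h_4): leading monomials are coprime, so the S-polynomial reduces to 0 (Buchberger's first criterion).
S(f_2,h_4): lcm = u*v**3. S = 67/16*u*v**2 + 101/8*u*v - 393/16*u - 9/4*v**4 + v**3 + 37*v**2.
  leading term u*v**2: subtract (-67/48*v**2)·f_1 from 67/16*u*v**2 + 101/8*u*v - 393/16*u - 9/4*v**4 + v**3 + 37*v**2 → 101/8*u*v - 393/16*u + 10/3*v**4 - 311/24*v**3 - 547/16*v**2
  leading term u*v: subtract (-101/24*v)·f_1 from 101/8*u*v - 393/16*u + 10/3*v**4 - 311/24*v**3 - 547/16*v**2 → -393/16*u + 10/3*v**4 + 31/8*v**3 - 3661/48*v**2 - 1717/8*v
  leading term u: subtract (131/16)·f_1 from -393/16*u + 10/3*v**4 + 31/8*v**3 - 3661/48*v**2 - 1717/8*v → 10/3*v**4 + 31/8*v**3 - 5233/48*v**2 - 531/4*v + 6681/16
  leading term v**4: subtract (-5/2*v)·h_4 from 10/3*v**4 + 31/8*v**3 - 5233/48*v**2 - 531/4*v + 6681/16 → 17*v**3 - 1071/16*v**2 - 1717/8*v + 6681/16
  leading term v**3: subtract (-51/4)·h_4 from 17*v**3 - 1071/16*v**2 - 1717/8*v + 6681/16 → 0
  remainder 0.

S(f_3,h_4): leading monomials are coprime, so the S-polynomial reduces to 0 (Buchberger's first criterion).
S(f_1,h_5): leading monomials are coprime, so the S-polynomial reduces to 0 (Buchberger's first criterion).
S(f_2,h_5): lcm = u*v**2. S = 28295/11068*u*v + 44049/2767*u - 9/4*v**3 + v**2 + 37*v.
  leading term u*v: subtract (-28295/33204*v)·f_1 from 28295/11068*u*v + 44049/2767*u - 9/4*v**3 + v**2 + 37*v → 44049/2767*u + 38471/33204*v**3 - 124873/16602*v**2 - 71499/11068*v
  leading term u: subtract (-14683/2767)·f_1 from 44049/2767*u + 38471/33204*v**3 - 124873/16602*v**2 - 71499/11068*v → 38471/33204*v**3 + 227519/16602*v**2 - 658819/11068*v - 748833/2767
  leading term v**3: subtract (-38471/44272)·h_4 from 38471/33204*v**3 + 227519/16602*v**2 - 658819/11068*v - 748833/2767 → 9704281/531264*v**2 - 11926085/265632*v - 52965013/177088
  leading term v**2: subtract (29112843/30625156)·h_5 from 9704281/531264*v**2 - 11926085/265632*v - 52965013/177088 → -169426377/61250312*v - 508279131/61250312
  leading term v: subtract (-852/2767)·h_6 from -169426377/61250312*v - 508279131/61250312 → 0
  remainder 0.

S(f_3,h_5): leading monomials are coprime, so the S-polynomial reduces to 0 (Buchberger's first criterion).
S(h_4,h_5): lcm = v**3. S = -72209/44272*v**2 + 72925/22136*v + 393/16.
  leading term v**2: subtract (-649881/7656289)·h_5 from -72209/44272*v**2 + 72925/22136*v + 393/16 → -7158861/15312578*v - 21476583/15312578
  leading term v: subtract (-144/2767)·h_6 from -7158861/15312578*v - 21476583/15312578 → 0
  remainder 0.

S(f_1,h_6): leading monomials are coprime, so the S-polynomial reduces to 0 (Buchberger's first criterion).
S(f_2,h_6): lcm = u*v. S = -11/4*u - 9/4*v**2 + v + 37.
  leading term u: subtract (11/12)·f_1 from -11/4*u - 9/4*v**2 + v + 37 → -71/12*v**2 + 61/6*v + 335/4
  leading term v**2: subtract (-852/2767)·h_5 from -71/12*v**2 + 61/6*v + 335/4 → -9629/2767*v - 28887/2767
  leading term v: subtract (-308128/795429)·h_6 from -9629/2767*v - 28887/2767 → 0
  remainder 0.

S(f_3,h_6): leading monomials are coprime, so the S-polynomial reduces to 0 (Buchberger's first criterion).
S(h_4,h_6): lcm = v**3. S = -111/16*v**2 - 101/8*v + 393/16.
  leading term v**2: subtract (-999/2767)·h_5 from -111/16*v**2 - 101/8*v + 393/16 → -158417/5534*v - 475251/5534
  leading term v: subtract (-2534672/795429)·h_6 from -158417/5534*v - 475251/5534 → 0
  remainder 0.

S(h_5,h_6): lcm = v**2. S = -14683/2767*v - 44049/2767.
  leading term v: subtract (-469856/795429)·h_6 from -14683/2767*v - 44049/2767 → 0
  remainder 0.

Every S-polynomial of the final basis reduces to 0, so we have a Gröbner basis.
Inter-reduce: drop elements whose leading term is divisible by another's, tail-reduce, and make monic.
Reduced Gröbner basis: {u - 5, v + 3}.

From the last basis element, v + 3 = 0, so v takes values in {-3}. Each choice, substituted upward through the basis, yields the corresponding point(s) of the solution set.
  v = -3: the earlier basis element becomes u - 5 = 0, giving u = 5 — point (5, -3).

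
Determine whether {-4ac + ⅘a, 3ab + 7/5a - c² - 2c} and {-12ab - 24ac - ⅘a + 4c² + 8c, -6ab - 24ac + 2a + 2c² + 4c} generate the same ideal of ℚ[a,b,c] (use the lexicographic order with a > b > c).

Two ideals are equal iff their reduced Gröbner bases coincide (the reduced basis is unique for a fixed ordering).
Buchberger on the first generating set:
f_1 = -4ac + ⅘a, LT = ac.
f_2 = 3ab + 7/5a - c² - 2c, LT = ab.

S(f_1,f_2): lcm = abc. S = -⅕ab - 7/15ac + ⅓c³ + ⅔c².
  leading term ab: subtract (-1/15)·f_2 from -⅕ab - 7/15ac + ⅓c³ + ⅔c² → -7/15ac + 7/75a + ⅓c³ + ⅗c² - 2/15c
  leading term ac: subtract (7/60)·f_1 from -7/15ac + 7/75a + ⅓c³ + ⅗c² - 2/15c → ⅓c³ + ⅗c² - 2/15c
  leading term c³: no divisor's leading term divides it; move ⅓c³ to the remainder.
  leading term c²: no divisor's leading term divides it; move ⅗c² to the remainder.
  leading term c: no divisor's leading term divides it; move -2/15c to the remainder.
  remainder ⅓c³ + ⅗c² - 2/15c ≠ 0; add g_3 = ⅓c³ + ⅗c² - 2/15c to the basis.

The other S-polynomials (S(f_1,g_3), S(f_2,g_3)) all reduce to 0 modulo the current basis, so we have a Gröbner basis.
Inter-reduce: drop elements whose leading term is divisible by another's, tail-reduce, and make monic.
Reduced Gröbner basis: {ab + 7/15a - ⅓c² - ⅔c, ac - ⅕a, c³ + 9/5c² - ⅖c}.

Buchberger on the second generating set:
h_1 = -12ab - 24ac - ⅘a + 4c² + 8c, LT = ab.
h_2 = -6ab - 24ac + 2a + 2c² + 4c, LT = ab.

S(h_1,h_2): lcm = ab. S = -2ac + ⅖a.
  leading term ac: no divisor's leading term divides it; move -2ac to the remainder.
  leading term a: no divisor's leading term divides it; move ⅖a to the remainder.
  remainder -2ac + ⅖a ≠ 0; add k_3 = -2ac + ⅖a to the basis.

S(h_1,k_3): lcm = abc. S = ⅕ab + 2ac² + 1/15ac - ⅓c³ - ⅔c².
  leading term ab: subtract (-1/60)·h_1 from ⅕ab + 2ac² + 1/15ac - ⅓c³ - ⅔c² → 2ac² - ⅓ac - 1/75a - ⅓c³ - ⅗c² + 2/15c
  leading term ac²: subtract (-c)·k_3 from 2ac² - ⅓ac - 1/75a - ⅓c³ - ⅗c² + 2/15c → 1/15ac - 1/75a - ⅓c³ - ⅗c² + 2/15c
  leading term ac: subtract (-1/30)·k_3 from 1/15ac - 1/75a - ⅓c³ - ⅗c² + 2/15c → -⅓c³ - ⅗c² + 2/15c
  leading term c³: no divisor's leading term divides it; move -⅓c³ to the remainder.
  leading term c²: no divisor's leading term divides it; move -⅗c² to the remainder.
  leading term c: no divisor's leading term divides it; move 2/15c to the remainder.
  remainder -⅓c³ - ⅗c² + 2/15c ≠ 0; add k_4 = -⅓c³ - ⅗c² + 2/15c to the basis.

The other S-polynomials (S(h_2,k_3), S(h_1,k_4), S(h_2,k_4), S(k_3,k_4)) all reduce to 0 modulo the current basis, so we have a Gröbner basis.
Inter-reduce: drop elements whose leading term is divisible by another's, tail-reduce, and make monic.
Reduced Gröbner basis: {ab + 7/15a - ⅓c² - ⅔c, ac - ⅕a, c³ + 9/5c² - ⅖c}.

These coincide, so the ideals are equal.

Yes, the ideals are equal.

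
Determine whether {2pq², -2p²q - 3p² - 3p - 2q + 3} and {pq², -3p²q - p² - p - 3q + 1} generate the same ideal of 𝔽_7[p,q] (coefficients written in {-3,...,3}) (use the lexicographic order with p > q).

Yes, the ideals are equal.

Equality of ideals is decidable: compute both reduced Gröbner bases (unique for the ordering) and check whether they agree.
Buchberger on the first generating set:
f_1 = 2pq², LT = pq².
f_2 = -2p²q - 3p² - 3p - 2q + 3, LT = p²q.

S(f_1,f_2): lcm = p²q². S = 2p²q + 2pq - q² - 2q.
  leading term p²q: subtract (-1)·f_2 from 2p²q + 2pq - q² - 2q → -3p² + 2pq - 3p - q² + 3q + 3
  leading term p²: no divisor's leading term divides it; move -3p² to the remainder.
  leading term pq: no divisor's leading term divides it; move 2pq to the remainder.
  leading term p: no divisor's leading term divides it; move -3p to the remainder.
  leading term q²: no divisor's leading term divides it; move -q² to the remainder.
  leading term q: no divisor's leading term divides it; move 3q to the remainder.
  leading term 1: no divisor's leading term divides it; move 3 to the remainder.
  remainder -3p² + 2pq - 3p - q² + 3q + 3 ≠ 0; add g_3 = -3p² + 2pq - 3p - q² + 3q + 3 to the basis.

S(f_1,g_3): lcm = p²q². S = 3pq³ - pq² + 2q⁴ + q³ + q².
  leading term pq³: subtract (-2q)·f_1 from 3pq³ - pq² + 2q⁴ + q³ + q² → -pq² + 2q⁴ + q³ + q²
  leading term pq²: subtract (3)·f_1 from -pq² + 2q⁴ + q³ + q² → 2q⁴ + q³ + q²
  leading term q⁴: no divisor's leading term divides it; move 2q⁴ to the remainder.
  leading term q³: no divisor's leading term divides it; move q³ to the remainder.
  leading term q²: no divisor's leading term divides it; move q² to the remainder.
  remainder 2q⁴ + q³ + q² ≠ 0; add g_4 = 2q⁴ + q³ + q² to the basis.

S(f_2,g_3): lcm = p²q. S = -2p² + 3pq² - pq - 2p + 2q³ + q² + 2q + 2.
  leading term p²: subtract (3)·g_3 from -2p² + 3pq² - pq - 2p + 2q³ + q² + 2q + 2 → 3pq² + 2q³ - 3q²
  leading term pq²: subtract (-2)·f_1 from 3pq² + 2q³ - 3q² → 2q³ - 3q²
  leading term q³: no divisor's leading term divides it; move 2q³ to the remainder.
  leading term q²: no divisor's leading term divides it; move -3q² to the remainder.
  remainder 2q³ - 3q² ≠ 0; add g_5 = 2q³ - 3q² to the basis.

The other S-polynomials (S(f_1,g_4), S(f_2,g_4), S(g_3,g_4), S(f_1,g_5), S(f_2,g_5), S(g_3,g_5), S(g_4,g_5)) all reduce to 0 modulo the current basis, so we have a Gröbner basis.
Inter-reduce: drop elements whose leading term is divisible by another's, tail-reduce, and make monic.
Reduced Gröbner basis: {p² - 3pq + p - 2q² - q - 1, pq², q³ + 2q²}.

Buchberger on the second generating set:
h_1 = pq², LT = pq².
h_2 = -3p²q - p² - p - 3q + 1, LT = p²q.

S(h_1,h_2): lcm = p²q². S = 2p²q + 2pq - q² - 2q.
  leading term p²q: subtract (-3)·h_2 from 2p²q + 2pq - q² - 2q → -3p² + 2pq - 3p - q² + 3q + 3
  leading term p²: no divisor's leading term divides it; move -3p² to the remainder.
  leading term pq: no divisor's leading term divides it; move 2pq to the remainder.
  leading term p: no divisor's leading term divides it; move -3p to the remainder.
  leading term q²: no divisor's leading term divides it; move -q² to the remainder.
  leading term q: no divisor's leading term divides it; move 3q to the remainder.
  leading term 1: no divisor's leading term divides it; move 3 to the remainder.
  remainder -3p² + 2pq - 3p - q² + 3q + 3 ≠ 0; add k_3 = -3p² + 2pq - 3p - q² + 3q + 3 to the basis.

S(h_1,k_3): lcm = p²q². S = 3pq³ - pq² + 2q⁴ + q³ + q².
  leading term pq³: subtract (3q)·h_1 from 3pq³ - pq² + 2q⁴ + q³ + q² → -pq² + 2q⁴ + q³ + q²
  leading term pq²: subtract (-1)·h_1 from -pq² + 2q⁴ + q³ + q² → 2q⁴ + q³ + q²
  leading term q⁴: no divisor's leading term divides it; move 2q⁴ to the remainder.
  leading term q³: no divisor's leading term divides it; move q³ to the remainder.
  leading term q²: no divisor's leading term divides it; move q² to the remainder.
  remainder 2q⁴ + q³ + q² ≠ 0; add k_4 = 2q⁴ + q³ + q² to the basis.

S(h_2,k_3): lcm = p²q. S = -2p² + 3pq² - pq - 2p + 2q³ + q² + 2q + 2.
  leading term p²: subtract (3)·k_3 from -2p² + 3pq² - pq - 2p + 2q³ + q² + 2q + 2 → 3pq² + 2q³ - 3q²
  leading term pq²: subtract (3)·h_1 from 3pq² + 2q³ - 3q² → 2q³ - 3q²
  leading term q³: no divisor's leading term divides it; move 2q³ to the remainder.
  leading term q²: no divisor's leading term divides it; move -3q² to the remainder.
  remainder 2q³ - 3q² ≠ 0; add k_5 = 2q³ - 3q² to the basis.

The other S-polynomials (S(h_1,k_4), S(h_2,k_4), S(k_3,k_4), S(h_1,k_5), S(h_2,k_5), S(k_3,k_5), S(k_4,k_5)) all reduce to 0 modulo the current basis, so we have a Gröbner basis.
Inter-reduce: drop elements whose leading term is divisible by another's, tail-reduce, and make monic.
Reduced Gröbner basis: {p² - 3pq + p - 2q² - q - 1, pq², q³ + 2q²}.

These coincide, so the ideals are equal.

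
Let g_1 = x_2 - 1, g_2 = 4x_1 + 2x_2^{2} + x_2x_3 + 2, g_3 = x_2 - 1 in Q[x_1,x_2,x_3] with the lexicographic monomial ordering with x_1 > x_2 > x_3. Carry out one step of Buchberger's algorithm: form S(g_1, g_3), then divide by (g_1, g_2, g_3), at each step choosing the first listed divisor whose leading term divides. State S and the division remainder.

S(g_1, g_3) = 0; remainder on division = 0.

lcm(LM(g_1), LM(g_3)) = x_2.
S = (lcm/LT(g_1))·g_1 − (lcm/LT(g_3))·g_3 = 0.
Reduce S modulo (g_1, g_2, g_3) in that order:
The remainder is 0, so this S-polynomial contributes no new basis element.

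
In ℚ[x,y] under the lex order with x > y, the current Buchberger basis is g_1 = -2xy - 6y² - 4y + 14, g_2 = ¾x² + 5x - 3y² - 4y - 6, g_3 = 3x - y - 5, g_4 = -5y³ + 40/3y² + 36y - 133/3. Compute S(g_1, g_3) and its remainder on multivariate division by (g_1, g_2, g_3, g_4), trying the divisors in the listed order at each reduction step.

S(g_1, g_3) = 10/3y² + 11/3y - 7; remainder on division = 10/3y² + 11/3y - 7.

lcm(LM(g_1), LM(g_3)) = xy.
S = (lcm/LT(g_1))·g_1 − (lcm/LT(g_3))·g_3 = 10/3y² + 11/3y - 7.
Reduce S modulo (g_1, g_2, g_3, g_4) in that order:
  leading term y²: no divisor's leading term divides it; move 10/3y² to the remainder.
  leading term y: no divisor's leading term divides it; move 11/3y to the remainder.
  leading term 1: no divisor's leading term divides it; move -7 to the remainder.
The remainder 10/3y² + 11/3y - 7 is nonzero, so it would be added as the next basis element.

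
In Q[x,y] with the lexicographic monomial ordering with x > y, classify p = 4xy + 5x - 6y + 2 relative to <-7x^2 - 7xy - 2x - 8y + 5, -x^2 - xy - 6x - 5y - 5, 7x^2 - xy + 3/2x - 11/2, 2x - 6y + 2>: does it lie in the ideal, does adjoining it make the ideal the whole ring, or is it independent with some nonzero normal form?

Adjoining 4xy + 5x - 6y + 2 makes the ideal the whole ring: the system is inconsistent.

First compute the reduced Gröbner basis of I by Buchberger's algorithm.
f_1 = -7x^2 - 7xy - 2x - 8y + 5, LT = x^2.
f_2 = -x^2 - xy - 6x - 5y - 5, LT = x^2.
f_3 = 7x^2 - xy + 3/2x - 11/2, LT = x^2.
f_4 = 2x - 6y + 2, LT = x.

S(f_1,f_2): lcm = x^2. S = -40/7x - 27/7y - 40/7.
  reduce S modulo (f_1, f_2, f_3, f_4):
  remainder -21y ≠ 0; add h_5 = -21y to the basis.

The other S-polynomials (S(f_1,f_3), S(f_1,f_4), S(f_2,f_3), S(f_2,f_4), S(f_3,f_4), S(f_1,h_5), S(f_2,h_5), S(f_3,h_5), S(f_4,h_5)) all reduce to 0 modulo the current basis, so we have a Gröbner basis.
Inter-reduce: drop elements whose leading term is divisible by another's, tail-reduce, and make monic.
Reduced Gröbner basis: {x + 1, y}.
Label its elements g_1 = x + 1, g_2 = y.

Reduce p = 4xy + 5x - 6y + 2 modulo G:
  leading term xy: subtract (4y)·g_1 from 4xy + 5x - 6y + 2 → 5x - 10y + 2
  leading term x: subtract (5)·g_1 from 5x - 10y + 2 → -10y - 3
  leading term y: subtract (-10)·g_2 from -10y - 3 → -3
  leading term 1: no divisor's leading term divides it; move -3 to the remainder.
  normal form = -3.
The normal form is nonzero, so p ∉ I. Since p minus its normal form lies in I, I + (p) = I + (r) where r = -3; decide whether this ideal is the whole ring.
Here r = -3 is a nonzero constant, hence a unit: 1 ∈ I + (p), the Gröbner basis of I + (p) is {1}, and the enlarged system has no common solution — adjoining p is inconsistent.

The remainder on division by a Gröbner basis is unique — it is the normal form.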